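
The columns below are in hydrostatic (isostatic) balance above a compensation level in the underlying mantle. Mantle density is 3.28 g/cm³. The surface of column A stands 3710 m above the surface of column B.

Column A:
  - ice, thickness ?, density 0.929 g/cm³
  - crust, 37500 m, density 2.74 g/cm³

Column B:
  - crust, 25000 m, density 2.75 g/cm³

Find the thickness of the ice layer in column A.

Take the compensation level at the base of the deeper column (depth z_c below the surface of column A) and equate Σ ρ_i t_i down to z_c; mantle fills any gap and the z_c terms cancel.
Column A: x×0.929 + 37500×2.74 + (z_c − 37500 − x)×3.28
Column B: 3710×0 + 25000×2.75 + (z_c − 3710 − 25000)×3.28
The z_c×3.28 term appears on both sides and cancels. Collect the known terms of each column as K = Σ(ρt)_known − 3.28 × (depth of known layers): K_A = 102750 − 3.28×37500 = −20250; K_B = 68750 − 3.28×(3710 + 25000) = −25418.8.
Balance: K_A − x×(3.28 − 0.929) = K_B, so x = (K_A − K_B)/(3.28 − 0.929) = 5168.8/2.351 = 2200 m.

2200 m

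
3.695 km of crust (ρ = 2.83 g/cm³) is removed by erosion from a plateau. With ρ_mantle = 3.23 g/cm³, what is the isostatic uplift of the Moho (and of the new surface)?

3.24 km

Unloading: uplift u = e ρ_c/ρ_m = 3.695 km × 2.83/3.23 = 3.24 km.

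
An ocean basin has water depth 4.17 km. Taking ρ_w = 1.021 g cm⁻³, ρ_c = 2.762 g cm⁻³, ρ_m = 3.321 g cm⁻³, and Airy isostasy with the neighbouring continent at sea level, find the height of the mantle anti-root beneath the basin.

Equating mass per unit area of the two columns: replacing crust with seawater at the top is compensated by replacing crust with mantle at the base: d (ρ_c − ρ_w) = a (ρ_m − ρ_c).
a = d (ρ_c − ρ_w)/(ρ_m − ρ_c) = 4.17 km × 1.741/0.559 = 13 km.

13 km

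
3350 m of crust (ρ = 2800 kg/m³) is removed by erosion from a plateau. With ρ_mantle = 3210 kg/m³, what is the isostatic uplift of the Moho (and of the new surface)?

Unloading: uplift u = e ρ_c/ρ_m = 3350 m × 2800/3210 = 2920 m.

2920 m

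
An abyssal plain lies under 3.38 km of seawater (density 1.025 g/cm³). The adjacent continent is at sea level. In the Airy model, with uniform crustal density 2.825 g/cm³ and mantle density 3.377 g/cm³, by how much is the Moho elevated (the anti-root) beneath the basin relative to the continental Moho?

Balancing pressure at the compensation depth: replacing crust with seawater at the top is compensated by replacing crust with mantle at the base: d (ρ_c − ρ_w) = a (ρ_m − ρ_c).
a = d (ρ_c − ρ_w)/(ρ_m − ρ_c) = 3.38 km × 1.8/0.552 = 11 km.

11 km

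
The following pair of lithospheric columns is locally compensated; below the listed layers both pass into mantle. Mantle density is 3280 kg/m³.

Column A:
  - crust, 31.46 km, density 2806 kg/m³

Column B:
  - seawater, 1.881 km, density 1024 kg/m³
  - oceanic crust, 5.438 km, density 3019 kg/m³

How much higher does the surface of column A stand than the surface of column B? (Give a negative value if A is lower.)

For any compensation level in the mantle, the mantle terms cancel and isostasy reduces to e = (Σt_A − Σt_B) − (Σ(ρt)_A − Σ(ρt)_B) / ρ_m.
Σt_A = 31.46 km; Σt_B = 7.319 km; Σ(ρt)_A = 88276.76; Σ(ρt)_B = 18343.466 (in km·kg/m³).
e = (31.46 − 7.319) − (88276.76 − 18343.466) / 3280 = 2.82 km.

2.82 km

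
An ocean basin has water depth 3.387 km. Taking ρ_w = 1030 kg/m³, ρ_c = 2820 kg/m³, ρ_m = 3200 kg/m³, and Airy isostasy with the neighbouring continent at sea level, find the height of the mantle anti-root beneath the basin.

For local isostatic compensation: replacing crust with seawater at the top is compensated by replacing crust with mantle at the base: d (ρ_c − ρ_w) = a (ρ_m − ρ_c).
a = d (ρ_c − ρ_w)/(ρ_m − ρ_c) = 3.387 km × 1790/380 = 16 km.

16 km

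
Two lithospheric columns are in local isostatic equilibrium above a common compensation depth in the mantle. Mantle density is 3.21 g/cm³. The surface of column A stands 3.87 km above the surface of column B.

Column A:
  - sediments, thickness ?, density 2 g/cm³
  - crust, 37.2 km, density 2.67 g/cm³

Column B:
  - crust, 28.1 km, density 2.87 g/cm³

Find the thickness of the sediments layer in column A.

1.56 km

Take the compensation level at the base of the deeper column (depth z_c below the surface of column A) and equate Σ ρ_i t_i down to z_c; mantle fills any gap and the z_c terms cancel.
Column A: x×2 + 37.2×2.67 + (z_c − 37.2 − x)×3.21
Column B: 3.87×0 + 28.1×2.87 + (z_c − 3.87 − 28.1)×3.21
The z_c×3.21 term appears on both sides and cancels. Collect the known terms of each column as K = Σ(ρt)_known − 3.21 × (depth of known layers): K_A = 99.324 − 3.21×37.2 = −20.088; K_B = 80.647 − 3.21×(3.87 + 28.1) = −21.9767.
Balance: K_A − x×(3.21 − 2) = K_B, so x = (K_A − K_B)/(3.21 − 2) = 1.8887/1.21 = 1.56 km.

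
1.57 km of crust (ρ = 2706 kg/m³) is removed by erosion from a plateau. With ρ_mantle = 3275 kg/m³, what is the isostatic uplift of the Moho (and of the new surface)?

1.3 km

Unloading: uplift u = e ρ_c/ρ_m = 1.57 km × 2706/3275 = 1.3 km.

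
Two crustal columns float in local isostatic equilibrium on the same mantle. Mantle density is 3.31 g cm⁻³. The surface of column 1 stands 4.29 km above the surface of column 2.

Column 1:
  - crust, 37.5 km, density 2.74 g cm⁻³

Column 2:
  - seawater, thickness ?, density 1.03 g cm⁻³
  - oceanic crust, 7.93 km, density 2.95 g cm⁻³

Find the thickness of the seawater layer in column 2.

Take the compensation level at the base of the deeper column (depth z_c below the surface of column 1) and equate Σ ρ_i t_i down to z_c; mantle fills any gap and the z_c terms cancel.
Column 1: 37.5×2.74 + (z_c − 37.5)×3.31
Column 2: 4.29×0 + x×1.03 + 7.93×2.95 + (z_c − 4.29 − 7.93 − x)×3.31
The z_c×3.31 term appears on both sides and cancels. Collect the known terms of each column as K = Σ(ρt)_known − 3.31 × (depth of known layers): K_1 = 102.75 − 3.31×37.5 = −21.375; K_2 = 23.3935 − 3.31×(4.29 + 7.93) = −17.0547.
Balance: K_1 = K_2 − x×(3.31 − 1.03), so x = (K_2 − K_1)/(3.31 − 1.03) = 4.3203/2.28 = 1.89 km.

1.89 km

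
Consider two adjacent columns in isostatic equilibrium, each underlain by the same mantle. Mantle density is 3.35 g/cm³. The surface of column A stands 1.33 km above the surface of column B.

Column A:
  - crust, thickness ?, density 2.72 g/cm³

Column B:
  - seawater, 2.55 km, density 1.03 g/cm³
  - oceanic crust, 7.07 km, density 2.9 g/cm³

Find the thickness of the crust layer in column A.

Take the compensation level at the base of the deeper column (depth z_c below the surface of column A) and equate Σ ρ_i t_i down to z_c; mantle fills any gap and the z_c terms cancel.
Column A: x×2.72 + (z_c − 0 − x)×3.35
Column B: 1.33×0 + 2.55×1.03 + 7.07×2.9 + (z_c − 1.33 − 9.62)×3.35
The z_c×3.35 term appears on both sides and cancels. Collect the known terms of each column as K = Σ(ρt)_known − 3.35 × (depth of known layers): K_A = 0 − 3.35×0 = 0; K_B = 23.1295 − 3.35×(1.33 + 9.62) = −13.553.
Balance: K_A − x×(3.35 − 2.72) = K_B, so x = (K_A − K_B)/(3.35 − 2.72) = 13.553/0.63 = 21.5 km.

21.5 km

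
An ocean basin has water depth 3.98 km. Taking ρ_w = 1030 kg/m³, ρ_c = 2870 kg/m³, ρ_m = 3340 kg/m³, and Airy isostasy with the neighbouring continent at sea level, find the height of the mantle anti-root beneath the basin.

In Airy isostatic equilibrium: replacing crust with seawater at the top is compensated by replacing crust with mantle at the base: d (ρ_c − ρ_w) = a (ρ_m − ρ_c).
a = d (ρ_c − ρ_w)/(ρ_m − ρ_c) = 3.98 km × 1840/470 = 15.6 km.

15.6 km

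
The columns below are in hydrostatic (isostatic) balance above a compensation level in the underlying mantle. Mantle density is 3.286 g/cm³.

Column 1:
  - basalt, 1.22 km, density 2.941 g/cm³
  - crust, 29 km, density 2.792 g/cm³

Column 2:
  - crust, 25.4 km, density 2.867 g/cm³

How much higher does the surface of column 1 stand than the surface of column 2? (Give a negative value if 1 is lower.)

For any compensation level in the mantle, the mantle terms cancel and isostasy reduces to e = (Σt_1 − Σt_2) − (Σ(ρt)_1 − Σ(ρt)_2) / ρ_m.
Σt_1 = 30.22 km; Σt_2 = 25.4 km; Σ(ρt)_1 = 84.55602; Σ(ρt)_2 = 72.8218 (in km·g/cm³).
e = (30.22 − 25.4) − (84.55602 − 72.8218) / 3.286 = 1.25 km.

1.25 km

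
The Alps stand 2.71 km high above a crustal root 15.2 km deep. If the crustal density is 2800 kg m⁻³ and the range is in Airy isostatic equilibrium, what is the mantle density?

Airy balance: ρ_c h = (ρ_m − ρ_c) r → ρ_m = ρ_c (1 + h/r).
ρ_m = 2800 × (1 + 2.71 km/15.2 km) = 3300 kg m⁻³.

3300 kg m⁻³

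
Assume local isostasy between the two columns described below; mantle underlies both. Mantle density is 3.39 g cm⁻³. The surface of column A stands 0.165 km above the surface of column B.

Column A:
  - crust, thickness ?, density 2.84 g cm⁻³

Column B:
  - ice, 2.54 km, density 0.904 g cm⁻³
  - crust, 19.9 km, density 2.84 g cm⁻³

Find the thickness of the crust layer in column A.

32.4 km

Take the compensation level at the base of the deeper column (depth z_c below the surface of column A) and equate Σ ρ_i t_i down to z_c; mantle fills any gap and the z_c terms cancel.
Column A: x×2.84 + (z_c − 0 − x)×3.39
Column B: 0.165×0 + 2.54×0.904 + 19.9×2.84 + (z_c − 0.165 − 22.44)×3.39
The z_c×3.39 term appears on both sides and cancels. Collect the known terms of each column as K = Σ(ρt)_known − 3.39 × (depth of known layers): K_A = 0 − 3.39×0 = 0; K_B = 58.81216 − 3.39×(0.165 + 22.44) = −17.81879.
Balance: K_A − x×(3.39 − 2.84) = K_B, so x = (K_A − K_B)/(3.39 − 2.84) = 17.8188/0.55 = 32.4 km.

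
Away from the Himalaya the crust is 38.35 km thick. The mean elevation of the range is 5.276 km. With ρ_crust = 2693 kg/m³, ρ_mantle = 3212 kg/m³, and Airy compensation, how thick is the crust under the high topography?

71 km

Root depth r = h ρ_c / (ρ_m − ρ_c) = 5.276 km × 2693 / 519 = 27.38 km.
Total thickness = T + h + r = 38.35 km + 5.276 km + 27.38 km = 71 km.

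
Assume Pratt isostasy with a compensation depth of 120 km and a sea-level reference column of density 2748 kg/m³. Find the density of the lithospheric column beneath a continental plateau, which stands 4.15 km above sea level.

2660 kg/m³

Pratt balance: ρ_ref D = ρ (D + h).
ρ = ρ_ref D/(D + h) = 2748 × 120 km/(120 km + 4.15 km) = 2660 kg/m³.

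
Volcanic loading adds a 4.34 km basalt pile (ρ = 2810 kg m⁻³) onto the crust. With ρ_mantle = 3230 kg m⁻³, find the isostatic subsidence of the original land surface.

Subaerial loading: s = t ρ_load / ρ_m.
s = 4.34 km × 2810/3230 = 3.78 km.

3.78 km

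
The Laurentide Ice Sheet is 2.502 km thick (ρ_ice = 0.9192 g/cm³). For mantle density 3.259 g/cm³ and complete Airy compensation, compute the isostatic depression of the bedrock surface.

In Airy isostatic equilibrium: the ice load ρ_ice t is balanced by mantle displaced below, ρ_m s.
s = t ρ_ice / ρ_m = 2.502 km × 0.9192/3.259 = 0.706 km.

0.706 km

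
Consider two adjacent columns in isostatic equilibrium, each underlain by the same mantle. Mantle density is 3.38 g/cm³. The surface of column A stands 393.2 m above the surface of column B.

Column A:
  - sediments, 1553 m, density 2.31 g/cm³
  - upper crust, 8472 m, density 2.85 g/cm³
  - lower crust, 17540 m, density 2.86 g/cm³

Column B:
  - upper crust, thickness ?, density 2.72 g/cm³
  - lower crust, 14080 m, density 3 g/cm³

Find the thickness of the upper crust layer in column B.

Take the compensation level at the base of the deeper column (depth z_c below the surface of column A) and equate Σ ρ_i t_i down to z_c; mantle fills any gap and the z_c terms cancel.
Column A: 1553×2.31 + 8472×2.85 + 17540×2.86 + (z_c − 27565)×3.38
Column B: 393.2×0 + x×2.72 + 14080×3 + (z_c − 393.2 − 14080 − x)×3.38
The z_c×3.38 term appears on both sides and cancels. Collect the known terms of each column as K = Σ(ρt)_known − 3.38 × (depth of known layers): K_A = 77897.03 − 3.38×27565 = −15272.67; K_B = 42240 − 3.38×(393.2 + 14080) = −6679.416.
Balance: K_A = K_B − x×(3.38 − 2.72), so x = (K_B − K_A)/(3.38 − 2.72) = 8593.25/0.66 = 13000 m.

13000 m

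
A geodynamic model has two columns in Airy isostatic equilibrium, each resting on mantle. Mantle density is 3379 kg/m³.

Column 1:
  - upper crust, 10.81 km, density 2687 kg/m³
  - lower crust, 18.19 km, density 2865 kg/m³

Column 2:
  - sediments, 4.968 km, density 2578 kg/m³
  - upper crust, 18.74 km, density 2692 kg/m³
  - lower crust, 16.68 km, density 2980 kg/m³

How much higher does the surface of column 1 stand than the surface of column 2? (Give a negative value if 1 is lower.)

For any compensation level in the mantle, the mantle terms cancel and isostasy reduces to e = (Σt_1 − Σt_2) − (Σ(ρt)_1 − Σ(ρt)_2) / ρ_m.
Σt_1 = 29 km; Σt_2 = 40.388 km; Σ(ρt)_1 = 81160.82; Σ(ρt)_2 = 112961.984 (in km·kg/m³).
e = (29 − 40.388) − (81160.82 − 112961.984) / 3379 = −1.98 km.

−1.98 km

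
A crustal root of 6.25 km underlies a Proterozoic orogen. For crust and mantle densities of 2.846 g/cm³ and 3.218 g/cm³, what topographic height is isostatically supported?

By Archimedes' principle applied to the lithosphere: ρ_c h = (ρ_m − ρ_c) r.
h = r (ρ_m − ρ_c) / ρ_c = 6.25 km × (3.218 − 2.846) / 2.846 = 0.817 km.

0.817 km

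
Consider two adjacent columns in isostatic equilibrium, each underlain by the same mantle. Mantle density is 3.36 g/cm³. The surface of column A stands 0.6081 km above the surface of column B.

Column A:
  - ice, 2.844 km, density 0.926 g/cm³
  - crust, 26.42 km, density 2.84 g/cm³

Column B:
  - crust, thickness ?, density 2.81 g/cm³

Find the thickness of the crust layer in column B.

33.8 km

Take the compensation level at the base of the deeper column (depth z_c below the surface of column A) and equate Σ ρ_i t_i down to z_c; mantle fills any gap and the z_c terms cancel.
Column A: 2.844×0.926 + 26.42×2.84 + (z_c − 29.264)×3.36
Column B: 0.6081×0 + x×2.81 + (z_c − 0.6081 − 0 − x)×3.36
The z_c×3.36 term appears on both sides and cancels. Collect the known terms of each column as K = Σ(ρt)_known − 3.36 × (depth of known layers): K_A = 77.666344 − 3.36×29.264 = −20.660696; K_B = 0 − 3.36×(0.6081 + 0) = −2.043216.
Balance: K_A = K_B − x×(3.36 − 2.81), so x = (K_B − K_A)/(3.36 − 2.81) = 18.6175/0.55 = 33.8 km.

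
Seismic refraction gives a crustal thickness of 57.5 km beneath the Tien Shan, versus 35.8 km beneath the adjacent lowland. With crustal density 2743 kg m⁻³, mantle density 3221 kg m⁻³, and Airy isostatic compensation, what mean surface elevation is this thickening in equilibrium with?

3.22 km

Excess crust Δ = 57.5 km − 35.8 km = 21.7 km, split between elevation h and root r with h + r = Δ.
Airy balance ρ_c h = (ρ_m − ρ_c) r gives r = h ρ_c/(ρ_m − ρ_c), so h (1 + ρ_c/(ρ_m − ρ_c)) = Δ, i.e. h = Δ (ρ_m − ρ_c)/ρ_m.
h = 21.7 km × 478/3221 = 3.22 km.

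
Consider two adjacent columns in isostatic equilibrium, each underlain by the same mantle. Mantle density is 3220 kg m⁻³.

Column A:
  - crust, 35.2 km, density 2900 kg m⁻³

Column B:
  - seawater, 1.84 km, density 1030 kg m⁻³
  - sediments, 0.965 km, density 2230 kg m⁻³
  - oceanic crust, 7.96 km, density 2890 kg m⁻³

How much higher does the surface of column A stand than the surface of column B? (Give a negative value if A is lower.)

For any compensation level in the mantle, the mantle terms cancel and isostasy reduces to e = (Σt_A − Σt_B) − (Σ(ρt)_A − Σ(ρt)_B) / ρ_m.
Σt_A = 35.2 km; Σt_B = 10.765 km; Σ(ρt)_A = 102080; Σ(ρt)_B = 27051.55 (in km·kg m⁻³).
e = (35.2 − 10.765) − (102080 − 27051.55) / 3220 = 1.13 km.

1.13 km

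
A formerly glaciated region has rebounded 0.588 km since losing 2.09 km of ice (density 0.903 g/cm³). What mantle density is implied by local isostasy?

3.21 g/cm³

ρ_m = ρ_ice t / u = 0.903 × 2.09 km/0.588 km = 3.21 g/cm³.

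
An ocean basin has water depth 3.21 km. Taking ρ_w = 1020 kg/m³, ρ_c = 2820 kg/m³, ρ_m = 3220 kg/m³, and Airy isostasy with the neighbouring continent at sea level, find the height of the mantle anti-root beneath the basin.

By Archimedes' principle applied to the lithosphere: replacing crust with seawater at the top is compensated by replacing crust with mantle at the base: d (ρ_c − ρ_w) = a (ρ_m − ρ_c).
a = d (ρ_c − ρ_w)/(ρ_m − ρ_c) = 3.21 km × 1800/400 = 14.4 km.

14.4 km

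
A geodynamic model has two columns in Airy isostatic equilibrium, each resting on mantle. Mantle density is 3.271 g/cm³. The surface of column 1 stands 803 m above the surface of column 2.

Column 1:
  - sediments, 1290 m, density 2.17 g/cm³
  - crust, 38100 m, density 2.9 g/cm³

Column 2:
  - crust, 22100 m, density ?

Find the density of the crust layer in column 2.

Take the compensation level at the base of the deeper column (depth z_c below the surface of column 1) and equate Σ ρ_i t_i down to z_c; mantle fills any gap and the z_c terms cancel.
Column 1: 1290×2.17 + 38100×2.9 + (z_c − 39390)×3.271
Column 2: 803×0 + 22100×ρ + (z_c − 803 − 22100)×3.271
The z_c×3.271 term appears on both sides and cancels. Collect the known terms of each column as K = Σ(ρt)_known − 3.271 × (depth of known layers): K_1 = 113289.3 − 3.271×39390 = −15555.39; K_2 = 0 − 3.271×(803 + 22100) = −74915.713.
Balance: K_1 = K_2 + 22100×ρ, so ρ = (K_1 − K_2)/22100 = 59360.3/22100 = 2.69 g/cm³.

2.69 g/cm³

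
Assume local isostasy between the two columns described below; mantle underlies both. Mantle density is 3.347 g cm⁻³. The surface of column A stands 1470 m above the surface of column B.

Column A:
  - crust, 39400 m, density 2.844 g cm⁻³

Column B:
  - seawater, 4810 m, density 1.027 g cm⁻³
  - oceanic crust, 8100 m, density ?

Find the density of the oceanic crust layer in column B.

Take the compensation level at the base of the deeper column (depth z_c below the surface of column A) and equate Σ ρ_i t_i down to z_c; mantle fills any gap and the z_c terms cancel.
Column A: 39400×2.844 + (z_c − 39400)×3.347
Column B: 1470×0 + 4810×1.027 + 8100×ρ + (z_c − 1470 − 12910)×3.347
The z_c×3.347 term appears on both sides and cancels. Collect the known terms of each column as K = Σ(ρt)_known − 3.347 × (depth of known layers): K_A = 112053.6 − 3.347×39400 = −19818.2; K_B = 4939.87 − 3.347×(1470 + 12910) = −43189.99.
Balance: K_A = K_B + 8100×ρ, so ρ = (K_A − K_B)/8100 = 23371.8/8100 = 2.89 g cm⁻³.

2.89 g cm⁻³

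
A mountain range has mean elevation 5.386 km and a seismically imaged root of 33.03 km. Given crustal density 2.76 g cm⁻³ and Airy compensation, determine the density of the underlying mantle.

3.21 g cm⁻³

Airy balance: ρ_c h = (ρ_m − ρ_c) r → ρ_m = ρ_c (1 + h/r).
ρ_m = 2.76 × (1 + 5.386 km/33.03 km) = 3.21 g cm⁻³.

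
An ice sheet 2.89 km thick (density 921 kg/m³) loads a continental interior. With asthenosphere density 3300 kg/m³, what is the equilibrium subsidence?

By Archimedes' principle applied to the lithosphere: the ice load ρ_ice t is balanced by mantle displaced below, ρ_m s.
s = t ρ_ice / ρ_m = 2.89 km × 921/3300 = 0.807 km.

0.807 km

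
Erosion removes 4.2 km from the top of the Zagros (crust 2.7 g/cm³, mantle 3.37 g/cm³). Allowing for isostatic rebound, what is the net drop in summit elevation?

Rebound u = e ρ_c/ρ_m = 4.2 km × 2.7/3.37 = 3.365 km.
Net surface drop = e − u = 4.2 km − 3.365 km = e (ρ_m − ρ_c)/ρ_m = 0.835 km.

0.835 km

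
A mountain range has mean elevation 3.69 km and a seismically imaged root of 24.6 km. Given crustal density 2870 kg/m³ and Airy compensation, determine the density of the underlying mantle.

Airy balance: ρ_c h = (ρ_m − ρ_c) r → ρ_m = ρ_c (1 + h/r).
ρ_m = 2870 × (1 + 3.69 km/24.6 km) = 3300 kg/m³.

3300 kg/m³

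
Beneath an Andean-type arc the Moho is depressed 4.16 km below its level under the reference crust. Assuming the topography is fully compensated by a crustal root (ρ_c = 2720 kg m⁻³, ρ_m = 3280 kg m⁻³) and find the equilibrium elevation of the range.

Isostatic balance requires: ρ_c h = (ρ_m − ρ_c) r.
h = r (ρ_m − ρ_c) / ρ_c = 4.16 km × (3280 − 2720) / 2720 = 0.856 km.

0.856 km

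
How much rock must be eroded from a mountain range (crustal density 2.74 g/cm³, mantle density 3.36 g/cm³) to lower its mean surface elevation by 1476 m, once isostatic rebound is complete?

8000 m

Net drop Δ = e − u = e − e ρ_c/ρ_m = e (ρ_m − ρ_c)/ρ_m.
e = Δ ρ_m/(ρ_m − ρ_c) = 1476 m × 3.36/0.62 = 8000 m.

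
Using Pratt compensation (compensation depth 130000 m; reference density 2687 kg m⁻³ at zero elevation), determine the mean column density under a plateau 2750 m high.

Pratt balance: ρ_ref D = ρ (D + h).
ρ = ρ_ref D/(D + h) = 2687 × 130000 m/(130000 m + 2750 m) = 2630 kg m⁻³.

2630 kg m⁻³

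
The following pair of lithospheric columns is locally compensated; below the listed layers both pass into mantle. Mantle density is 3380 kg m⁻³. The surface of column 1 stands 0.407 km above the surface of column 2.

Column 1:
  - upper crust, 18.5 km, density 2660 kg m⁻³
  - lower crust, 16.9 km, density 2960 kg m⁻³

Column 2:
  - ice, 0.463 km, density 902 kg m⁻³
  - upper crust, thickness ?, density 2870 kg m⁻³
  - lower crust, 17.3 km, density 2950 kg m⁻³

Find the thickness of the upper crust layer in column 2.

20.5 km

Take the compensation level at the base of the deeper column (depth z_c below the surface of column 1) and equate Σ ρ_i t_i down to z_c; mantle fills any gap and the z_c terms cancel.
Column 1: 18.5×2660 + 16.9×2960 + (z_c − 35.4)×3380
Column 2: 0.407×0 + 0.463×902 + x×2870 + 17.3×2950 + (z_c − 0.407 − 17.763 − x)×3380
The z_c×3380 term appears on both sides and cancels. Collect the known terms of each column as K = Σ(ρt)_known − 3380 × (depth of known layers): K_1 = 99234 − 3380×35.4 = −20418; K_2 = 51452.626 − 3380×(0.407 + 17.763) = −9961.974.
Balance: K_1 = K_2 − x×(3380 − 2870), so x = (K_2 − K_1)/(3380 − 2870) = 10456/510 = 20.5 km.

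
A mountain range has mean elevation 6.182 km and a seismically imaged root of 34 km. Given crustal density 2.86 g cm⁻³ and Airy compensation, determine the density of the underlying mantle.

3.38 g cm⁻³

Airy balance: ρ_c h = (ρ_m − ρ_c) r → ρ_m = ρ_c (1 + h/r).
ρ_m = 2.86 × (1 + 6.182 km/34 km) = 3.38 g cm⁻³.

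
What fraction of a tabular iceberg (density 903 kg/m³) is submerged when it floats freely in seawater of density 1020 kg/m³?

88.5%

Submerged fraction = ρ_obj/ρ_fluid = 903/1020 = 88.5%.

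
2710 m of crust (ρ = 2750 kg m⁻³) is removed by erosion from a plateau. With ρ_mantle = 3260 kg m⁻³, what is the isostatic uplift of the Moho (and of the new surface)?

Unloading: uplift u = e ρ_c/ρ_m = 2710 m × 2750/3260 = 2290 m.

2290 m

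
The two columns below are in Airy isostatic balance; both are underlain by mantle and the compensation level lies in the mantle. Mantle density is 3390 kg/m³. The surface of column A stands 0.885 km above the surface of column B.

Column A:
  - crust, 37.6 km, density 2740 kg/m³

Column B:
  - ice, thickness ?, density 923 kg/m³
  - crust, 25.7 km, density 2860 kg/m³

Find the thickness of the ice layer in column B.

3.17 km

Take the compensation level at the base of the deeper column (depth z_c below the surface of column A) and equate Σ ρ_i t_i down to z_c; mantle fills any gap and the z_c terms cancel.
Column A: 37.6×2740 + (z_c − 37.6)×3390
Column B: 0.885×0 + x×923 + 25.7×2860 + (z_c − 0.885 − 25.7 − x)×3390
The z_c×3390 term appears on both sides and cancels. Collect the known terms of each column as K = Σ(ρt)_known − 3390 × (depth of known layers): K_A = 103024 − 3390×37.6 = −24440; K_B = 73502 − 3390×(0.885 + 25.7) = −16621.15.
Balance: K_A = K_B − x×(3390 − 923), so x = (K_B − K_A)/(3390 − 923) = 7818.85/2467 = 3.17 km.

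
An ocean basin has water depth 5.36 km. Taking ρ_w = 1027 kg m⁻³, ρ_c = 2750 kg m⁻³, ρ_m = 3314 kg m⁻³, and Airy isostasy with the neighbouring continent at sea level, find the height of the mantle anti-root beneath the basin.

Balancing pressure at the compensation depth: replacing crust with seawater at the top is compensated by replacing crust with mantle at the base: d (ρ_c − ρ_w) = a (ρ_m − ρ_c).
a = d (ρ_c − ρ_w)/(ρ_m − ρ_c) = 5.36 km × 1723/564 = 16.4 km.

16.4 km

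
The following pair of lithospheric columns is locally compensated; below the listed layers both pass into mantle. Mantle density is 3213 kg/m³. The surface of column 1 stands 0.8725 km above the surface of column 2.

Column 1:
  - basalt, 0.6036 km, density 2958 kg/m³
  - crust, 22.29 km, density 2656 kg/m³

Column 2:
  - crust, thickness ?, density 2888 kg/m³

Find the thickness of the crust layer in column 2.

30 km

Take the compensation level at the base of the deeper column (depth z_c below the surface of column 1) and equate Σ ρ_i t_i down to z_c; mantle fills any gap and the z_c terms cancel.
Column 1: 0.6036×2958 + 22.29×2656 + (z_c − 22.8936)×3213
Column 2: 0.8725×0 + x×2888 + (z_c − 0.8725 − 0 − x)×3213
The z_c×3213 term appears on both sides and cancels. Collect the known terms of each column as K = Σ(ρt)_known − 3213 × (depth of known layers): K_1 = 60987.6888 − 3213×22.8936 = −12569.448; K_2 = 0 − 3213×(0.8725 + 0) = −2803.3425.
Balance: K_1 = K_2 − x×(3213 − 2888), so x = (K_2 − K_1)/(3213 − 2888) = 9766.11/325 = 30 km.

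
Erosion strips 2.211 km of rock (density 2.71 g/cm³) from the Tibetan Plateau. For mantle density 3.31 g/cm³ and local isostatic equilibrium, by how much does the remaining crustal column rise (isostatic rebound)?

1.81 km

Unloading: uplift u = e ρ_c/ρ_m = 2.211 km × 2.71/3.31 = 1.81 km.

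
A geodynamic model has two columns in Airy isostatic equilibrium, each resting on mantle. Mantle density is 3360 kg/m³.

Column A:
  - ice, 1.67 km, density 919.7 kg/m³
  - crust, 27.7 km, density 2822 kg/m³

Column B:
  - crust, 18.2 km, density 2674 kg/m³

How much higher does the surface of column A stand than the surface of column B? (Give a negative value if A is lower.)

1.93 km

For any compensation level in the mantle, the mantle terms cancel and isostasy reduces to e = (Σt_A − Σt_B) − (Σ(ρt)_A − Σ(ρt)_B) / ρ_m.
Σt_A = 29.37 km; Σt_B = 18.2 km; Σ(ρt)_A = 79705.299; Σ(ρt)_B = 48666.8 (in km·kg/m³).
e = (29.37 − 18.2) − (79705.299 − 48666.8) / 3360 = 1.93 km.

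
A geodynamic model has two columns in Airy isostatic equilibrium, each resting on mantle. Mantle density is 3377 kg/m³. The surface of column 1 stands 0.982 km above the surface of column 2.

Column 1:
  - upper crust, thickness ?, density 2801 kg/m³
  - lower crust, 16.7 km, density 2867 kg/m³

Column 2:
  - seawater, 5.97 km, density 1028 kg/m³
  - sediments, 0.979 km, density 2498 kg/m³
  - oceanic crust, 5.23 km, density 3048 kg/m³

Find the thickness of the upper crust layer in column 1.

Take the compensation level at the base of the deeper column (depth z_c below the surface of column 1) and equate Σ ρ_i t_i down to z_c; mantle fills any gap and the z_c terms cancel.
Column 1: x×2801 + 16.7×2867 + (z_c − 16.7 − x)×3377
Column 2: 0.982×0 + 5.97×1028 + 0.979×2498 + 5.23×3048 + (z_c − 0.982 − 12.179)×3377
The z_c×3377 term appears on both sides and cancels. Collect the known terms of each column as K = Σ(ρt)_known − 3377 × (depth of known layers): K_1 = 47878.9 − 3377×16.7 = −8517; K_2 = 24523.742 − 3377×(0.982 + 12.179) = −19920.955.
Balance: K_1 − x×(3377 − 2801) = K_2, so x = (K_1 − K_2)/(3377 − 2801) = 11404/576 = 19.8 km.

19.8 km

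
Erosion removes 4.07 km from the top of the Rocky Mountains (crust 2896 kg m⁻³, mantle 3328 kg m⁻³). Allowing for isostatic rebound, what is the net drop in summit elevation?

Rebound u = e ρ_c/ρ_m = 4.07 km × 2896/3328 = 3.542 km.
Net surface drop = e − u = 4.07 km − 3.542 km = e (ρ_m − ρ_c)/ρ_m = 0.528 km.

0.528 km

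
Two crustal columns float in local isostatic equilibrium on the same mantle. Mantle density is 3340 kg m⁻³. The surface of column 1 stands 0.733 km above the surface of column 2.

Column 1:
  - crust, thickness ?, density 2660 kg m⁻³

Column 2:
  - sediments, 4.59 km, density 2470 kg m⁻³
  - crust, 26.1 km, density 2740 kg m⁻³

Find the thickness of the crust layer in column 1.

32.5 km

Take the compensation level at the base of the deeper column (depth z_c below the surface of column 1) and equate Σ ρ_i t_i down to z_c; mantle fills any gap and the z_c terms cancel.
Column 1: x×2660 + (z_c − 0 − x)×3340
Column 2: 0.733×0 + 4.59×2470 + 26.1×2740 + (z_c − 0.733 − 30.69)×3340
The z_c×3340 term appears on both sides and cancels. Collect the known terms of each column as K = Σ(ρt)_known − 3340 × (depth of known layers): K_1 = 0 − 3340×0 = 0; K_2 = 82851.3 − 3340×(0.733 + 30.69) = −22101.52.
Balance: K_1 − x×(3340 − 2660) = K_2, so x = (K_1 − K_2)/(3340 − 2660) = 22101.5/680 = 32.5 km.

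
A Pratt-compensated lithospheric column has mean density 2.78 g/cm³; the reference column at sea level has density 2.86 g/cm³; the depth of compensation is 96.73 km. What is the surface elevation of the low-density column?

ρ_ref D = ρ (D + h) → h = D (ρ_ref − ρ)/ρ.
h = 96.73 km × (2.86 − 2.78)/2.78 = 2.78 km.

2.78 km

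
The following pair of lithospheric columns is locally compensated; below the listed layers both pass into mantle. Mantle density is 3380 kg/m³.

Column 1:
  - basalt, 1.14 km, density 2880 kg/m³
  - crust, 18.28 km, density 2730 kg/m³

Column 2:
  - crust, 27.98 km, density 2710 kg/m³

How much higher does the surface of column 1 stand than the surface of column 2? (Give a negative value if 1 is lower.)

−1.86 km

For any compensation level in the mantle, the mantle terms cancel and isostasy reduces to e = (Σt_1 − Σt_2) − (Σ(ρt)_1 − Σ(ρt)_2) / ρ_m.
Σt_1 = 19.42 km; Σt_2 = 27.98 km; Σ(ρt)_1 = 53187.6; Σ(ρt)_2 = 75825.8 (in km·kg/m³).
e = (19.42 − 27.98) − (53187.6 − 75825.8) / 3380 = −1.86 km.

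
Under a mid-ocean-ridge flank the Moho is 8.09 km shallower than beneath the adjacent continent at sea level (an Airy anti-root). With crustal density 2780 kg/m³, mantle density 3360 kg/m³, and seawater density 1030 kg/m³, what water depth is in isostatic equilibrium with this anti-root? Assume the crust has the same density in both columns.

2.68 km

Replacing a thickness d of crust by seawater at the top must be balanced by replacing crust with mantle at the base: d (ρ_c − ρ_w) = a (ρ_m − ρ_c).
d = a (ρ_m − ρ_c)/(ρ_c − ρ_w) = 8.09 km × 580/1750 = 2.68 km.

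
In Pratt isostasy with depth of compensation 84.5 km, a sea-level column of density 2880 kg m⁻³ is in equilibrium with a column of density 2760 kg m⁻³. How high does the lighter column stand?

3.67 km

ρ_ref D = ρ (D + h) → h = D (ρ_ref − ρ)/ρ.
h = 84.5 km × (2880 − 2760)/2760 = 3.67 km.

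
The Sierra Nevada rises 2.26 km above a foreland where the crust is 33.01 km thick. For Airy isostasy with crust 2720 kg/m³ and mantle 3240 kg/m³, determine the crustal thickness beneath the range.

Root depth r = h ρ_c / (ρ_m − ρ_c) = 2.26 km × 2720 / 520 = 11.82 km.
Total thickness = T + h + r = 33.01 km + 2.26 km + 11.82 km = 47.1 km.

47.1 km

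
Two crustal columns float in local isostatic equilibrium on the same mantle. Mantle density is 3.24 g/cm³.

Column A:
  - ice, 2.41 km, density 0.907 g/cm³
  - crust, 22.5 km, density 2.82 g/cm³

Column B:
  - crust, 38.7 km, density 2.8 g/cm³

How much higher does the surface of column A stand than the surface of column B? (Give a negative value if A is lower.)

For any compensation level in the mantle, the mantle terms cancel and isostasy reduces to e = (Σt_A − Σt_B) − (Σ(ρt)_A − Σ(ρt)_B) / ρ_m.
Σt_A = 24.91 km; Σt_B = 38.7 km; Σ(ρt)_A = 65.63587; Σ(ρt)_B = 108.36 (in km·g/cm³).
e = (24.91 − 38.7) − (65.63587 − 108.36) / 3.24 = −0.604 km.

−0.604 km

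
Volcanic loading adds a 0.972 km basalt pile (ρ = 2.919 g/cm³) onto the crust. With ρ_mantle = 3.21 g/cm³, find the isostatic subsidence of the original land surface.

0.884 km

Subaerial loading: s = t ρ_load / ρ_m.
s = 0.972 km × 2.919/3.21 = 0.884 km.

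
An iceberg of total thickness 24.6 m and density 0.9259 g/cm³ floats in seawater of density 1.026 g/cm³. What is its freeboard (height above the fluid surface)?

Floating equilibrium: submerged depth d = t ρ_obj/ρ_fluid = 24.6 m × 0.9259/1.026 = 22.2 m.
Freeboard = t − d = 24.6 m − 22.2 m = 2.4 m.

2.4 m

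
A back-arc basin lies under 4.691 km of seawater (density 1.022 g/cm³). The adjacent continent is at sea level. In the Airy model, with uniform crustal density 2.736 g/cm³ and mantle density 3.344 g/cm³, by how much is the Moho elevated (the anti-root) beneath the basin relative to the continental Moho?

13.2 km

Balancing pressure at the compensation depth: replacing crust with seawater at the top is compensated by replacing crust with mantle at the base: d (ρ_c − ρ_w) = a (ρ_m − ρ_c).
a = d (ρ_c − ρ_w)/(ρ_m − ρ_c) = 4.691 km × 1.714/0.608 = 13.2 km.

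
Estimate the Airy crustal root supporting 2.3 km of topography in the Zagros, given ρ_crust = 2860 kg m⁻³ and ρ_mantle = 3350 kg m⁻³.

13.4 km

In Airy isostatic equilibrium: the weight of the topography is balanced by the buoyancy of the root, ρ_c h = (ρ_m − ρ_c) r.
r = h · ρ_c / (ρ_m − ρ_c) = 2.3 km × 2860 / (3350 − 2860) = 13.4 km.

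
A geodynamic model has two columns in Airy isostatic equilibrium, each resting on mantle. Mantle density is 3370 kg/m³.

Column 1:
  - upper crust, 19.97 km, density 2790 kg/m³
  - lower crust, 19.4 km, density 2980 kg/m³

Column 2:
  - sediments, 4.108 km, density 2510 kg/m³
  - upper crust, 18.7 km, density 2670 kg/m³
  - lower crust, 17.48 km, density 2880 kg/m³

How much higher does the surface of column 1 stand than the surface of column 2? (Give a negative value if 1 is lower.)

For any compensation level in the mantle, the mantle terms cancel and isostasy reduces to e = (Σt_1 − Σt_2) − (Σ(ρt)_1 − Σ(ρt)_2) / ρ_m.
Σt_1 = 39.37 km; Σt_2 = 40.288 km; Σ(ρt)_1 = 113528.3; Σ(ρt)_2 = 110582.48 (in km·kg/m³).
e = (39.37 − 40.288) − (113528.3 − 110582.48) / 3370 = −1.79 km.

−1.79 km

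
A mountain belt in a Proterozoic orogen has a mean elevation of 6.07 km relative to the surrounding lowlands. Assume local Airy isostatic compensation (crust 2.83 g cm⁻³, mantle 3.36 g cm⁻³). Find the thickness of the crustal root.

Balancing pressure at the compensation depth: the weight of the topography is balanced by the buoyancy of the root, ρ_c h = (ρ_m − ρ_c) r.
r = h · ρ_c / (ρ_m − ρ_c) = 6.07 km × 2.83 / (3.36 − 2.83) = 32.4 km.

32.4 km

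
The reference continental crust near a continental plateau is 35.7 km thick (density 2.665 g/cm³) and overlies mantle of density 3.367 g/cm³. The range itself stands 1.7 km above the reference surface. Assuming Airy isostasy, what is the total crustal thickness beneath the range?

Root depth r = h ρ_c / (ρ_m − ρ_c) = 1.7 km × 2.665 / 0.702 = 6.454 km.
Total thickness = T + h + r = 35.7 km + 1.7 km + 6.454 km = 43.9 km.

43.9 km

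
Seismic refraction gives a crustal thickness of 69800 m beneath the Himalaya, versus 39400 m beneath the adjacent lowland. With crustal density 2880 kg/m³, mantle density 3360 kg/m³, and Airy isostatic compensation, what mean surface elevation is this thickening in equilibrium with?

Excess crust Δ = 69800 m − 39400 m = 30400 m, split between elevation h and root r with h + r = Δ.
Airy balance ρ_c h = (ρ_m − ρ_c) r gives r = h ρ_c/(ρ_m − ρ_c), so h (1 + ρ_c/(ρ_m − ρ_c)) = Δ, i.e. h = Δ (ρ_m − ρ_c)/ρ_m.
h = 30400 m × 480/3360 = 4340 m.

4340 m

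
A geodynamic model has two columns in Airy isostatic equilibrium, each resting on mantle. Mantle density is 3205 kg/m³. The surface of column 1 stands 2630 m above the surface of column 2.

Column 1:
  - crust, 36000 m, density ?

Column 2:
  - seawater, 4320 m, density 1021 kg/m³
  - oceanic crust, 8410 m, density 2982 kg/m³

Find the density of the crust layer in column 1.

Take the compensation level at the base of the deeper column (depth z_c below the surface of column 1) and equate Σ ρ_i t_i down to z_c; mantle fills any gap and the z_c terms cancel.
Column 1: 36000×ρ + (z_c − 36000)×3205
Column 2: 2630×0 + 4320×1021 + 8410×2982 + (z_c − 2630 − 12730)×3205
The z_c×3205 term appears on both sides and cancels. Collect the known terms of each column as K = Σ(ρt)_known − 3205 × (depth of known layers): K_1 = 0 − 3205×36000 = −115380000; K_2 = 29489340 − 3205×(2630 + 12730) = −19739460.
Balance: K_1 + 36000×ρ = K_2, so ρ = (K_2 − K_1)/36000 = 95640500/36000 = 2660 kg/m³.

2660 kg/m³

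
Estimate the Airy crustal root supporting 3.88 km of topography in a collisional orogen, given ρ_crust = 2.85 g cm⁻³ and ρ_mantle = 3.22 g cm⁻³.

29.9 km

For local isostatic compensation: the weight of the topography is balanced by the buoyancy of the root, ρ_c h = (ρ_m − ρ_c) r.
r = h · ρ_c / (ρ_m − ρ_c) = 3.88 km × 2.85 / (3.22 − 2.85) = 29.9 km.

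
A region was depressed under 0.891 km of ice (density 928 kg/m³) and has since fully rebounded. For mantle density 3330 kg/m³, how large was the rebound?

Removing the load lets mantle flow back in; uplift u satisfies ρ_ice t = ρ_m u.
u = t ρ_ice/ρ_m = 0.891 km × 928/3330 = 0.248 km.

0.248 km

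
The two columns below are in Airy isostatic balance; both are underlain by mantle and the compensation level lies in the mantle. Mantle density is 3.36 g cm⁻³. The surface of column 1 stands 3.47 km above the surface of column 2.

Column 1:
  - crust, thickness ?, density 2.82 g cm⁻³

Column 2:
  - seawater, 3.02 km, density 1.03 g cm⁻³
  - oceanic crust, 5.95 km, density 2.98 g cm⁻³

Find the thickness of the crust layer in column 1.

38.8 km

Take the compensation level at the base of the deeper column (depth z_c below the surface of column 1) and equate Σ ρ_i t_i down to z_c; mantle fills any gap and the z_c terms cancel.
Column 1: x×2.82 + (z_c − 0 − x)×3.36
Column 2: 3.47×0 + 3.02×1.03 + 5.95×2.98 + (z_c − 3.47 − 8.97)×3.36
The z_c×3.36 term appears on both sides and cancels. Collect the known terms of each column as K = Σ(ρt)_known − 3.36 × (depth of known layers): K_1 = 0 − 3.36×0 = 0; K_2 = 20.8416 − 3.36×(3.47 + 8.97) = −20.9568.
Balance: K_1 − x×(3.36 − 2.82) = K_2, so x = (K_1 − K_2)/(3.36 − 2.82) = 20.9568/0.54 = 38.8 km.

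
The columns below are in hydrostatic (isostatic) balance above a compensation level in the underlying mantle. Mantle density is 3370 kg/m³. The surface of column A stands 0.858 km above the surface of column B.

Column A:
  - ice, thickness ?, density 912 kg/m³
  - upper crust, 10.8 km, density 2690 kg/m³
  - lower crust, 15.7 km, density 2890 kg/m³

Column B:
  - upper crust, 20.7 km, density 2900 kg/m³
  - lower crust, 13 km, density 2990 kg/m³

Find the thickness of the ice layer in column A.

Take the compensation level at the base of the deeper column (depth z_c below the surface of column A) and equate Σ ρ_i t_i down to z_c; mantle fills any gap and the z_c terms cancel.
Column A: x×912 + 10.8×2690 + 15.7×2890 + (z_c − 26.5 − x)×3370
Column B: 0.858×0 + 20.7×2900 + 13×2990 + (z_c − 0.858 − 33.7)×3370
The z_c×3370 term appears on both sides and cancels. Collect the known terms of each column as K = Σ(ρt)_known − 3370 × (depth of known layers): K_A = 74425 − 3370×26.5 = −14880; K_B = 98900 − 3370×(0.858 + 33.7) = −17560.46.
Balance: K_A − x×(3370 − 912) = K_B, so x = (K_A − K_B)/(3370 − 912) = 2680.46/2458 = 1.09 km.

1.09 km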